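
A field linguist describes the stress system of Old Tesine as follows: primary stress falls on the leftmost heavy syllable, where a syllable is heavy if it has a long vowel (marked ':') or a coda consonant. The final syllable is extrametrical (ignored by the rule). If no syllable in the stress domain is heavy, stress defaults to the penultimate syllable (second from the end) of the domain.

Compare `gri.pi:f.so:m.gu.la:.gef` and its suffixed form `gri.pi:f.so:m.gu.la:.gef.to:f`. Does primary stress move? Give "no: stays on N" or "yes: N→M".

Base `gri.pi:f.so:m.gu.la:.gef` (6 syllables):
  The final syllable (6, gef) is extrametrical; the stress domain is syllables 1–5.
  Weights: 1 gri L, 2 pi:f H, 3 so:m H, 4 gu L, 5 la: H.
  Heavy syllables in the domain: 2, 3, 5. The leftmost is syllable 2 (pi:f).
  → primary stress on syllable 2.
Suffixed `gri.pi:f.so:m.gu.la:.gef.to:f` (7 syllables):
  The final syllable (7, to:f) is extrametrical; the stress domain is syllables 1–6.
  Weights: 1 gri L, 2 pi:f H, 3 so:m H, 4 gu L, 5 la: H, 6 gef H.
  Heavy syllables in the domain: 2, 3, 5, 6. The leftmost is syllable 2 (pi:f).
  → primary stress on syllable 2.

no: stays on 2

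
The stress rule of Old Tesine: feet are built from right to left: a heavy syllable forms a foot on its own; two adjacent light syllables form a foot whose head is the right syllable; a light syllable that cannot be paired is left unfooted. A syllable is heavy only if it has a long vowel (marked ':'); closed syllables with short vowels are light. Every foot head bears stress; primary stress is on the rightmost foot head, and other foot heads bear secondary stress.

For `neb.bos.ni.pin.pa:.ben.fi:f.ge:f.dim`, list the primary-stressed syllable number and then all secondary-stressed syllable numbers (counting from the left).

Weights: 1 neb L, 2 bos L, 3 ni L, 4 pin L, 5 pa: H, 6 ben L, 7 fi:f H, 8 ge:f H, 9 dim L.
Parse right to left (heavy = foot alone; LL = one foot; stranded L unfooted): (neb.ˈbos) (ni.ˈpin) (ˈpa:) ben (ˈfi:f) (ˈge:f) dim.
Foot heads: 2, 4, 5, 7, 8.
Primary stress on the rightmost head = syllable 8.
Secondary stress on 2, 4, 5, 7: neb.ˌbos.ni.ˌpin.ˌpa:.ben.ˌfi:f.ˈge:f.dim.

primary 8, secondary 2, 4, 5, 7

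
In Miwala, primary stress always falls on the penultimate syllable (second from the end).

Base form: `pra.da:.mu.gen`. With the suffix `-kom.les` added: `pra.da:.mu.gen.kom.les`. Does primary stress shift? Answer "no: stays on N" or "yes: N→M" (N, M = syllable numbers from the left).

Base `pra.da:.mu.gen` (4 syllables):
  The word has 4 syllables; the penultimate syllable (second from the end) is syllable 3 (mu).
  → primary stress on syllable 3.
Suffixed `pra.da:.mu.gen.kom.les` (6 syllables):
  The word has 6 syllables; the penultimate syllable (second from the end) is syllable 5 (kom).
  → primary stress on syllable 5.

yes: 3→5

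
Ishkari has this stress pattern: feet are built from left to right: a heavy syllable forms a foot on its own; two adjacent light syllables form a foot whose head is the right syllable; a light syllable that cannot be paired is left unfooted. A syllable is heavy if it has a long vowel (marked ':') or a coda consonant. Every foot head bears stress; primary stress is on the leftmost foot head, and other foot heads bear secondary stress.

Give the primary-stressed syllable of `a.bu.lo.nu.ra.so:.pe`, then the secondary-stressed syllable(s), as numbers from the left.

Weights: 1 a L, 2 bu L, 3 lo L, 4 nu L, 5 ra L, 6 so: H, 7 pe L.
Parse left to right (heavy = foot alone; LL = one foot; stranded L unfooted): (a.ˈbu) (lo.ˈnu) ra (ˈso:) pe.
Foot heads: 2, 4, 6.
Primary stress on the leftmost head = syllable 2.
Secondary stress on 4, 6: a.ˈbu.lo.ˌnu.ra.ˌso:.pe.

primary 2, secondary 4, 6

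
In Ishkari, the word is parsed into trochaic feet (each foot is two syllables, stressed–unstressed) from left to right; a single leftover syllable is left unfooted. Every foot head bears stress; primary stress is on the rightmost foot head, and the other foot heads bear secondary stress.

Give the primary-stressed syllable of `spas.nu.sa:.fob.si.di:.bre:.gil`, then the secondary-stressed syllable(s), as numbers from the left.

Parse left to right into trochaic (ˈσσ) feet: (ˈspas.nu) (ˈsa:.fob) (ˈsi.di:) (ˈbre:.gil).
Foot heads (stressed positions): 1, 3, 5, 7.
End Rule Rightmost: primary stress on the rightmost head = syllable 7.
Secondary stress on 1, 3, 5: ˌspas.nu.ˌsa:.fob.ˌsi.di:.ˈbre:.gil.

primary 7, secondary 1, 3, 5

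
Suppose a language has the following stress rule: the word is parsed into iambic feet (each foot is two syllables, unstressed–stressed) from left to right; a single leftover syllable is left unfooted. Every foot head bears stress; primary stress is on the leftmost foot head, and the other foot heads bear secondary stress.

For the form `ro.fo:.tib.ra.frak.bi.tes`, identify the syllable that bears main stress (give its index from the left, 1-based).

Parse left to right into iambic (σˈσ) feet: (ro.ˈfo:) (tib.ˈra) (frak.ˈbi) tes. Syllable 7 is left unfooted.
Foot heads (stressed positions): 2, 4, 6.
End Rule Leftmost: primary stress on the leftmost head = syllable 2.
Primary stress: syllable 2 → ro.ˈfo:.tib.ra.frak.bi.tes.

2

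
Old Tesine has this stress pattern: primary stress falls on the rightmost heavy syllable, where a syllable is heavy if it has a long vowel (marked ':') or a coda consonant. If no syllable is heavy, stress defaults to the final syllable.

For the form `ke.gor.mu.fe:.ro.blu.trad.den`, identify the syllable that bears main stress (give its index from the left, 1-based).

Weights: 1 ke L, 2 gor H, 3 mu L, 4 fe: H, 5 ro L, 6 blu L, 7 trad H, 8 den H.
Heavy syllables in the domain: 2, 4, 7, 8. The rightmost is syllable 8 (den).
Primary stress: syllable 8 → ke.gor.mu.fe:.ro.blu.trad.ˈden.

8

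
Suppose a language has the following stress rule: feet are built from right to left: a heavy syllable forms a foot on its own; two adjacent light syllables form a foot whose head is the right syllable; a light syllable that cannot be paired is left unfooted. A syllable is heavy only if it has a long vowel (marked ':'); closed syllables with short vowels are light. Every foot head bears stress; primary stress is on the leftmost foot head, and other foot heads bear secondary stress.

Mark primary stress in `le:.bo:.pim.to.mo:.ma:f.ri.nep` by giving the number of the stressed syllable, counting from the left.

Weights: 1 le: H, 2 bo: H, 3 pim L, 4 to L, 5 mo: H, 6 ma:f H, 7 ri L, 8 nep L.
Parse right to left (heavy = foot alone; LL = one foot; stranded L unfooted): (ˈle:) (ˈbo:) (pim.ˈto) (ˈmo:) (ˈma:f) (ri.ˈnep).
Foot heads: 1, 2, 4, 5, 6, 8.
Primary stress on the leftmost head = syllable 1.
Primary stress: syllable 1 → ˈle:.bo:.pim.to.mo:.ma:f.ri.nep.

1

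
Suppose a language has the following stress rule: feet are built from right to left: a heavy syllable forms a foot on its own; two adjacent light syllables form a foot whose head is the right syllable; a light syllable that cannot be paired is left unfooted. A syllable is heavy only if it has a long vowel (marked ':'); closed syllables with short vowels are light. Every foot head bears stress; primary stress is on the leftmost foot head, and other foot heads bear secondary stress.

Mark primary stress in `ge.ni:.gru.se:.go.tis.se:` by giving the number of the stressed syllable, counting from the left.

2

Weights: 1 ge L, 2 ni: H, 3 gru L, 4 se: H, 5 go L, 6 tis L, 7 se: H.
Parse right to left (heavy = foot alone; LL = one foot; stranded L unfooted): ge (ˈni:) gru (ˈse:) (go.ˈtis) (ˈse:).
Foot heads: 2, 4, 6, 7.
Primary stress on the leftmost head = syllable 2.
Primary stress: syllable 2 → ge.ˈni:.gru.se:.go.tis.se:.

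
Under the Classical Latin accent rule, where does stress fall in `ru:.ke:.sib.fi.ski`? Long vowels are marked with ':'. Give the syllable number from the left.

3

Classical Latin: stress the penult if heavy (long vowel or closed), else the antepenult.
Weights: 3 sib H, 4 fi L, 5 ski L.
The penult (syllable 4, fi) is light, so stress falls on the antepenult (syllable 3, sib).
Stress on syllable 3: ru:.ke:.ˈsib.fi.ski.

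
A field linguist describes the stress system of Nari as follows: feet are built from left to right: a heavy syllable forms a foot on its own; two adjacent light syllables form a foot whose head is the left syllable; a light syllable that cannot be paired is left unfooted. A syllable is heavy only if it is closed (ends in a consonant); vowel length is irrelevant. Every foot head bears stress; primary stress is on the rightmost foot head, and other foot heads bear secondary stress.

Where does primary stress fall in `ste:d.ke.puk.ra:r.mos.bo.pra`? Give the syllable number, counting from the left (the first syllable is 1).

Weights: 1 ste:d H, 2 ke L, 3 puk H, 4 ra:r H, 5 mos H, 6 bo L, 7 pra L.
Parse left to right (heavy = foot alone; LL = one foot; stranded L unfooted): (ˈste:d) ke (ˈpuk) (ˈra:r) (ˈmos) (ˈbo.pra).
Foot heads: 1, 3, 4, 5, 6.
Primary stress on the rightmost head = syllable 6.
Primary stress: syllable 6 → ste:d.ke.puk.ra:r.mos.ˈbo.pra.

6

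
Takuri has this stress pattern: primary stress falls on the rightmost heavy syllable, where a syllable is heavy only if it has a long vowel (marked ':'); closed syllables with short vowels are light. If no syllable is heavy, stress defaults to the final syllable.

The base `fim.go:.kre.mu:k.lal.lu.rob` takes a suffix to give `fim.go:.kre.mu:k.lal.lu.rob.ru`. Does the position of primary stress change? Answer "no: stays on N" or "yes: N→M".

no: stays on 4

Base `fim.go:.kre.mu:k.lal.lu.rob` (7 syllables):
  Weights: 1 fim L, 2 go: H, 3 kre L, 4 mu:k H, 5 lal L, 6 lu L, 7 rob L.
  Heavy syllables in the domain: 2, 4. The rightmost is syllable 4 (mu:k).
  → primary stress on syllable 4.
Suffixed `fim.go:.kre.mu:k.lal.lu.rob.ru` (8 syllables):
  Weights: 1 fim L, 2 go: H, 3 kre L, 4 mu:k H, 5 lal L, 6 lu L, 7 rob L, 8 ru L.
  Heavy syllables in the domain: 2, 4. The rightmost is syllable 4 (mu:k).
  → primary stress on syllable 4.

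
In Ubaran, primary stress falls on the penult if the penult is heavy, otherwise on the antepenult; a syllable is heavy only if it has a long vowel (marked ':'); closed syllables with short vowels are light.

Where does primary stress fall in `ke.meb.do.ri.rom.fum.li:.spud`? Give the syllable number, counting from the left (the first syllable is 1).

Weights: 6 fum L, 7 li: H, 8 spud L.
The penult (syllable 7, li:) is heavy, so it takes stress.
Primary stress: syllable 7 → ke.meb.do.ri.rom.fum.ˈli:.spud.

7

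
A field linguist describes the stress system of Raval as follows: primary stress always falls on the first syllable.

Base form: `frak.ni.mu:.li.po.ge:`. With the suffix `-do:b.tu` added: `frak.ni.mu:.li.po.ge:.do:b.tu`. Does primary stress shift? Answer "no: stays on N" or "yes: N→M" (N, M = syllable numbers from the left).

no: stays on 1

Base `frak.ni.mu:.li.po.ge:` (6 syllables):
  The word has 6 syllables; the first syllable is syllable 1 (frak).
  → primary stress on syllable 1.
Suffixed `frak.ni.mu:.li.po.ge:.do:b.tu` (8 syllables):
  The word has 8 syllables; the first syllable is syllable 1 (frak).
  → primary stress on syllable 1.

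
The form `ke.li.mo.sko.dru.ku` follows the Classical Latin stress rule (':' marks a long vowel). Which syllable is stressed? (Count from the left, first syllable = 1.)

Classical Latin: stress the penult if heavy (long vowel or closed), else the antepenult.
Weights: 4 sko L, 5 dru L, 6 ku L.
The penult (syllable 5, dru) is light, so stress falls on the antepenult (syllable 4, sko).
Stress on syllable 4: ke.li.mo.ˈsko.dru.ku.

4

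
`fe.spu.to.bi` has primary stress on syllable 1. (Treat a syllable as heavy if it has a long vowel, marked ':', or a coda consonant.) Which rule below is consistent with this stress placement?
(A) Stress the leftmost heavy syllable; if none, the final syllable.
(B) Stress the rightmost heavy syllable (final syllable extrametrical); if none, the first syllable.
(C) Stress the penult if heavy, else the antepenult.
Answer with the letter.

Rule A → syllable 4 (observed: 1).
Rule B → syllable 1 ✓.
Rule C → syllable 2 (observed: 1).

B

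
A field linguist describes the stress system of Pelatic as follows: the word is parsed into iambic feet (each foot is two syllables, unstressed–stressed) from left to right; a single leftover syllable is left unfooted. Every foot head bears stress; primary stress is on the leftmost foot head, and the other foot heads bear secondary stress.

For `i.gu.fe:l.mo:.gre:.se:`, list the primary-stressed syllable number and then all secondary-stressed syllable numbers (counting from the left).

Parse left to right into iambic (σˈσ) feet: (i.ˈgu) (fe:l.ˈmo:) (gre:.ˈse:).
Foot heads (stressed positions): 2, 4, 6.
End Rule Leftmost: primary stress on the leftmost head = syllable 2.
Secondary stress on 4, 6: i.ˈgu.fe:l.ˌmo:.gre:.ˌse:.

primary 2, secondary 4, 6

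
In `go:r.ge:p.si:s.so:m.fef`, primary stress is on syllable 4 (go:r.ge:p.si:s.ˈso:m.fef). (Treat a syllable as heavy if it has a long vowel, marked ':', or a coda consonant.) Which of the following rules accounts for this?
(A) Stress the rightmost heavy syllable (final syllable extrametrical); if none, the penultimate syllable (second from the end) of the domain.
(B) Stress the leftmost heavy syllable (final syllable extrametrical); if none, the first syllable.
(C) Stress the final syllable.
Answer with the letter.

A

Rule A → syllable 4 ✓.
Rule B → syllable 1 (observed: 4).
Rule C → syllable 5 (observed: 4).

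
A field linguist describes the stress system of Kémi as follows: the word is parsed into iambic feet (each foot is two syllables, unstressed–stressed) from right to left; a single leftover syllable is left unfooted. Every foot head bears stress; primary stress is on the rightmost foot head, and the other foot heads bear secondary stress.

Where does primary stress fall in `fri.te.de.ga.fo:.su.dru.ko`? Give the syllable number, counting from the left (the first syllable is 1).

8

Parse right to left into iambic (σˈσ) feet: (fri.ˈte) (de.ˈga) (fo:.ˈsu) (dru.ˈko).
Foot heads (stressed positions): 2, 4, 6, 8.
End Rule Rightmost: primary stress on the rightmost head = syllable 8.
Primary stress: syllable 8 → fri.te.de.ga.fo:.su.dru.ˈko.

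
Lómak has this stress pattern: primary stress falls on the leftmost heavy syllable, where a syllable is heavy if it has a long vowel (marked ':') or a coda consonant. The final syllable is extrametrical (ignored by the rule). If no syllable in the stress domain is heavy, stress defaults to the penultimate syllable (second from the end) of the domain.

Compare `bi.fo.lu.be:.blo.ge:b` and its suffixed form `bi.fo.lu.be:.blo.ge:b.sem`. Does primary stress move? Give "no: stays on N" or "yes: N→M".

Base `bi.fo.lu.be:.blo.ge:b` (6 syllables):
  The final syllable (6, ge:b) is extrametrical; the stress domain is syllables 1–5.
  Weights: 1 bi L, 2 fo L, 3 lu L, 4 be: H, 5 blo L.
  Heavy syllables in the domain: 4. The leftmost is syllable 4 (be:).
  → primary stress on syllable 4.
Suffixed `bi.fo.lu.be:.blo.ge:b.sem` (7 syllables):
  The final syllable (7, sem) is extrametrical; the stress domain is syllables 1–6.
  Weights: 1 bi L, 2 fo L, 3 lu L, 4 be: H, 5 blo L, 6 ge:b H.
  Heavy syllables in the domain: 4, 6. The leftmost is syllable 4 (be:).
  → primary stress on syllable 4.

no: stays on 4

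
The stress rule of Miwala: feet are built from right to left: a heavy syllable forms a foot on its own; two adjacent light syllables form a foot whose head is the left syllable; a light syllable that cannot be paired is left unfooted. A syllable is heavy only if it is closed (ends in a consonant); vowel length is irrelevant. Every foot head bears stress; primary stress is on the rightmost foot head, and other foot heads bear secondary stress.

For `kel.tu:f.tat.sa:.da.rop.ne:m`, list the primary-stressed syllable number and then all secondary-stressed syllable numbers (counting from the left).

Weights: 1 kel H, 2 tu:f H, 3 tat H, 4 sa: L, 5 da L, 6 rop H, 7 ne:m H.
Parse right to left (heavy = foot alone; LL = one foot; stranded L unfooted): (ˈkel) (ˈtu:f) (ˈtat) (ˈsa:.da) (ˈrop) (ˈne:m).
Foot heads: 1, 2, 3, 4, 6, 7.
Primary stress on the rightmost head = syllable 7.
Secondary stress on 1, 2, 3, 4, 6: ˌkel.ˌtu:f.ˌtat.ˌsa:.da.ˌrop.ˈne:m.

primary 7, secondary 1, 2, 3, 4, 6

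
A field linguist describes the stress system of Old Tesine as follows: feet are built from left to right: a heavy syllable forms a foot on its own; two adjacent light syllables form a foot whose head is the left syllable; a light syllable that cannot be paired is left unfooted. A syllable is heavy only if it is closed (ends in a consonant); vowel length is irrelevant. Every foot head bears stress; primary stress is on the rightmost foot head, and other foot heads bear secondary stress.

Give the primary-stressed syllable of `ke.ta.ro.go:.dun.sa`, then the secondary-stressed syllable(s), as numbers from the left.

primary 5, secondary 1, 3

Weights: 1 ke L, 2 ta L, 3 ro L, 4 go: L, 5 dun H, 6 sa L.
Parse left to right (heavy = foot alone; LL = one foot; stranded L unfooted): (ˈke.ta) (ˈro.go:) (ˈdun) sa.
Foot heads: 1, 3, 5.
Primary stress on the rightmost head = syllable 5.
Secondary stress on 1, 3: ˌke.ta.ˌro.go:.ˈdun.sa.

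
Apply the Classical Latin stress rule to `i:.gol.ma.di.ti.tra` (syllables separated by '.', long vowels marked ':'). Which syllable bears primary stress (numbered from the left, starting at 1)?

4

Classical Latin: stress the penult if heavy (long vowel or closed), else the antepenult.
Weights: 4 di L, 5 ti L, 6 tra L.
The penult (syllable 5, ti) is light, so stress falls on the antepenult (syllable 4, di).
Stress on syllable 4: i:.gol.ma.ˈdi.ti.tra.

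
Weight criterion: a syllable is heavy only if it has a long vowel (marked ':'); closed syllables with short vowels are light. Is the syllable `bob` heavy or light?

`bob`: short vowel, closed (coda /b/). Short vowel → light.

light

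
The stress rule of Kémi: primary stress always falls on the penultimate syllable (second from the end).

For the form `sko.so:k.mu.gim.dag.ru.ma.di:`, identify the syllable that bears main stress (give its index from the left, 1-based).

7

The word has 8 syllables; the penultimate syllable (second from the end) is syllable 7 (ma).
Primary stress: syllable 7 → sko.so:k.mu.gim.dag.ru.ˈma.di:.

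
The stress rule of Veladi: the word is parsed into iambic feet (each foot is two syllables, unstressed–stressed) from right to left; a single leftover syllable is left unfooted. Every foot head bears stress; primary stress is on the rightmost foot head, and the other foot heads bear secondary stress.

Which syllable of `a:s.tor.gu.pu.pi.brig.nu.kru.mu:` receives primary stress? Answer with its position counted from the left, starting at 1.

9

Parse right to left into iambic (σˈσ) feet: a:s (tor.ˈgu) (pu.ˈpi) (brig.ˈnu) (kru.ˈmu:). Syllable 1 is left unfooted.
Foot heads (stressed positions): 3, 5, 7, 9.
End Rule Rightmost: primary stress on the rightmost head = syllable 9.
Primary stress: syllable 9 → a:s.tor.gu.pu.pi.brig.nu.kru.ˈmu:.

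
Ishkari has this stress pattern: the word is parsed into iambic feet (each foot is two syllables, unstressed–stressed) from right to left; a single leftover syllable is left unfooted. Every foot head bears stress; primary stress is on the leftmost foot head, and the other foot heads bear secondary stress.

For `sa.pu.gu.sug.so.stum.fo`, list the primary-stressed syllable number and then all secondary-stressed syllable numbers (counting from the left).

Parse right to left into iambic (σˈσ) feet: sa (pu.ˈgu) (sug.ˈso) (stum.ˈfo). Syllable 1 is left unfooted.
Foot heads (stressed positions): 3, 5, 7.
End Rule Leftmost: primary stress on the leftmost head = syllable 3.
Secondary stress on 5, 7: sa.pu.ˈgu.sug.ˌso.stum.ˌfo.

primary 3, secondary 5, 7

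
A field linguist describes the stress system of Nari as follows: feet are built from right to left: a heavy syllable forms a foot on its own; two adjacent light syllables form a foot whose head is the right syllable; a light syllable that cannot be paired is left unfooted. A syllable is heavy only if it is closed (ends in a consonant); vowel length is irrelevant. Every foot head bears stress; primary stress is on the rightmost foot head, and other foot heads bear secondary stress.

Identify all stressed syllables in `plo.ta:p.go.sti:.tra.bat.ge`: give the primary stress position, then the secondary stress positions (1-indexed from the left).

primary 6, secondary 2, 5

Weights: 1 plo L, 2 ta:p H, 3 go L, 4 sti: L, 5 tra L, 6 bat H, 7 ge L.
Parse right to left (heavy = foot alone; LL = one foot; stranded L unfooted): plo (ˈta:p) go (sti:.ˈtra) (ˈbat) ge.
Foot heads: 2, 5, 6.
Primary stress on the rightmost head = syllable 6.
Secondary stress on 2, 5: plo.ˌta:p.go.sti:.ˌtra.ˈbat.ge.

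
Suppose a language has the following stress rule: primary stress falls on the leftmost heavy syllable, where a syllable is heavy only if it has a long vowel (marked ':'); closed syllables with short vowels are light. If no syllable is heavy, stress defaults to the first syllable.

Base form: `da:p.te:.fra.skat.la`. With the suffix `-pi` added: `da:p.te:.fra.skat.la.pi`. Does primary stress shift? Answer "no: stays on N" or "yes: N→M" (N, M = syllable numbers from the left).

Base `da:p.te:.fra.skat.la` (5 syllables):
  Weights: 1 da:p H, 2 te: H, 3 fra L, 4 skat L, 5 la L.
  Heavy syllables in the domain: 1, 2. The leftmost is syllable 1 (da:p).
  → primary stress on syllable 1.
Suffixed `da:p.te:.fra.skat.la.pi` (6 syllables):
  Weights: 1 da:p H, 2 te: H, 3 fra L, 4 skat L, 5 la L, 6 pi L.
  Heavy syllables in the domain: 1, 2. The leftmost is syllable 1 (da:p).
  → primary stress on syllable 1.

no: stays on 1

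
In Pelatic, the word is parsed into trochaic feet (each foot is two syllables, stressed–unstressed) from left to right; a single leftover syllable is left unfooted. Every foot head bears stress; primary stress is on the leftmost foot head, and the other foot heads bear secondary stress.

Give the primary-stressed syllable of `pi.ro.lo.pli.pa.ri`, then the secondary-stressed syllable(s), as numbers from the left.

Parse left to right into trochaic (ˈσσ) feet: (ˈpi.ro) (ˈlo.pli) (ˈpa.ri).
Foot heads (stressed positions): 1, 3, 5.
End Rule Leftmost: primary stress on the leftmost head = syllable 1.
Secondary stress on 3, 5: ˈpi.ro.ˌlo.pli.ˌpa.ri.

primary 1, secondary 3, 5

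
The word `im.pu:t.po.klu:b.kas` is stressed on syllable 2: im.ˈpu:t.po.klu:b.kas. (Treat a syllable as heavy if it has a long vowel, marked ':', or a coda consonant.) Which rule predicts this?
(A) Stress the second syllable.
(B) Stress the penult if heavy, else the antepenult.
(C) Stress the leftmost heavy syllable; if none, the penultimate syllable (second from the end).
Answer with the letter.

A

Rule A → syllable 2 ✓.
Rule B → syllable 4 (observed: 2).
Rule C → syllable 1 (observed: 2).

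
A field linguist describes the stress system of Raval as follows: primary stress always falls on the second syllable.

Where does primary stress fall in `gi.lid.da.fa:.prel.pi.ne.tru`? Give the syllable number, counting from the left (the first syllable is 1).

The word has 8 syllables; the second syllable is syllable 2 (lid).
Primary stress: syllable 2 → gi.ˈlid.da.fa:.prel.pi.ne.tru.

2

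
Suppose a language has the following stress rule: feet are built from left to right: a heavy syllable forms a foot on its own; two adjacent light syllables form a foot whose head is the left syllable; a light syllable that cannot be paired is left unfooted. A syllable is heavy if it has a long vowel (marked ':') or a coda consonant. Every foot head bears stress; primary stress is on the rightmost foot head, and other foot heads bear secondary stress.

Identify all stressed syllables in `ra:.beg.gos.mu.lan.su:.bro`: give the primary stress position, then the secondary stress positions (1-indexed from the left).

primary 6, secondary 1, 2, 3, 5

Weights: 1 ra: H, 2 beg H, 3 gos H, 4 mu L, 5 lan H, 6 su: H, 7 bro L.
Parse left to right (heavy = foot alone; LL = one foot; stranded L unfooted): (ˈra:) (ˈbeg) (ˈgos) mu (ˈlan) (ˈsu:) bro.
Foot heads: 1, 2, 3, 5, 6.
Primary stress on the rightmost head = syllable 6.
Secondary stress on 1, 2, 3, 5: ˌra:.ˌbeg.ˌgos.mu.ˌlan.ˈsu:.bro.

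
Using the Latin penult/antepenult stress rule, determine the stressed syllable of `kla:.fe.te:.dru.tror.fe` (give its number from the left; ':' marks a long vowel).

Classical Latin: stress the penult if heavy (long vowel or closed), else the antepenult.
Weights: 4 dru L, 5 tror H, 6 fe L.
The penult (syllable 5, tror) is heavy, so it takes stress.
Stress on syllable 5: kla:.fe.te:.dru.ˈtror.fe.

5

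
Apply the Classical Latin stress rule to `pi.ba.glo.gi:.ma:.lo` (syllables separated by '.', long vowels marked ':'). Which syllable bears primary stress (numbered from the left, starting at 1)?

5

Classical Latin: stress the penult if heavy (long vowel or closed), else the antepenult.
Weights: 4 gi: H, 5 ma: H, 6 lo L.
The penult (syllable 5, ma:) is heavy, so it takes stress.
Stress on syllable 5: pi.ba.glo.gi:.ˈma:.lo.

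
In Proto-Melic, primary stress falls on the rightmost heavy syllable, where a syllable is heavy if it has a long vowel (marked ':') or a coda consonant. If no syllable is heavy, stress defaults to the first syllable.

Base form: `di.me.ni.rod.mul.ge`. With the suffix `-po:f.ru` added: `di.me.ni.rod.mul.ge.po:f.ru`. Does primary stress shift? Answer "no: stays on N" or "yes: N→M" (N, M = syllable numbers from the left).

yes: 5→7

Base `di.me.ni.rod.mul.ge` (6 syllables):
  Weights: 1 di L, 2 me L, 3 ni L, 4 rod H, 5 mul H, 6 ge L.
  Heavy syllables in the domain: 4, 5. The rightmost is syllable 5 (mul).
  → primary stress on syllable 5.
Suffixed `di.me.ni.rod.mul.ge.po:f.ru` (8 syllables):
  Weights: 1 di L, 2 me L, 3 ni L, 4 rod H, 5 mul H, 6 ge L, 7 po:f H, 8 ru L.
  Heavy syllables in the domain: 4, 5, 7. The rightmost is syllable 7 (po:f).
  → primary stress on syllable 7.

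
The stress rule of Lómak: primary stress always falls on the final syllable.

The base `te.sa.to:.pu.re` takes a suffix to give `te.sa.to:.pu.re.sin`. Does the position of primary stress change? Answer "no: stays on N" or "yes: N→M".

yes: 5→6

Base `te.sa.to:.pu.re` (5 syllables):
  The word has 5 syllables; the final syllable is syllable 5 (re).
  → primary stress on syllable 5.
Suffixed `te.sa.to:.pu.re.sin` (6 syllables):
  The word has 6 syllables; the final syllable is syllable 6 (sin).
  → primary stress on syllable 6.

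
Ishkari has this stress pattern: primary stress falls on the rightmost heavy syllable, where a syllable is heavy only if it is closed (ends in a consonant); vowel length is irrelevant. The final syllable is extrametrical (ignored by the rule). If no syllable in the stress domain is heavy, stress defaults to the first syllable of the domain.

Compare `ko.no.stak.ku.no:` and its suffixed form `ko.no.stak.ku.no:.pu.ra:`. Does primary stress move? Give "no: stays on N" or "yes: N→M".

no: stays on 3

Base `ko.no.stak.ku.no:` (5 syllables):
  The final syllable (5, no:) is extrametrical; the stress domain is syllables 1–4.
  Weights: 1 ko L, 2 no L, 3 stak H, 4 ku L.
  Heavy syllables in the domain: 3. The rightmost is syllable 3 (stak).
  → primary stress on syllable 3.
Suffixed `ko.no.stak.ku.no:.pu.ra:` (7 syllables):
  The final syllable (7, ra:) is extrametrical; the stress domain is syllables 1–6.
  Weights: 1 ko L, 2 no L, 3 stak H, 4 ku L, 5 no: L, 6 pu L.
  Heavy syllables in the domain: 3. The rightmost is syllable 3 (stak).
  → primary stress on syllable 3.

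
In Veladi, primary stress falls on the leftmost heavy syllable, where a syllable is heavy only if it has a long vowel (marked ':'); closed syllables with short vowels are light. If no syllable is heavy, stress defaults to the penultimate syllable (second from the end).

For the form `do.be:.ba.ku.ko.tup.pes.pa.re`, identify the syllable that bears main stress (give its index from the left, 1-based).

2

Weights: 1 do L, 2 be: H, 3 ba L, 4 ku L, 5 ko L, 6 tup L, 7 pes L, 8 pa L, 9 re L.
Heavy syllables in the domain: 2. The leftmost is syllable 2 (be:).
Primary stress: syllable 2 → do.ˈbe:.ba.ku.ko.tup.pes.pa.re.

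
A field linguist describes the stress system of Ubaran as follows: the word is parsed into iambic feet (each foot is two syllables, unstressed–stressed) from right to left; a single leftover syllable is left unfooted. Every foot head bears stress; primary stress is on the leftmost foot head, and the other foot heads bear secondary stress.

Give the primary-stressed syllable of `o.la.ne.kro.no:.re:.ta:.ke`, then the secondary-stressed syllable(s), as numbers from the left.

primary 2, secondary 4, 6, 8

Parse right to left into iambic (σˈσ) feet: (o.ˈla) (ne.ˈkro) (no:.ˈre:) (ta:.ˈke).
Foot heads (stressed positions): 2, 4, 6, 8.
End Rule Leftmost: primary stress on the leftmost head = syllable 2.
Secondary stress on 4, 6, 8: o.ˈla.ne.ˌkro.no:.ˌre:.ta:.ˌke.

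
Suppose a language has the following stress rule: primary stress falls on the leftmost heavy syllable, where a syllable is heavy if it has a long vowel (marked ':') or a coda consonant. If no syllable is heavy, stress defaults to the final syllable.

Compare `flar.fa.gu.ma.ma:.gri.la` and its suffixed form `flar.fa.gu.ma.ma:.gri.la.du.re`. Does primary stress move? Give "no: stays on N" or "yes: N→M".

no: stays on 1

Base `flar.fa.gu.ma.ma:.gri.la` (7 syllables):
  Weights: 1 flar H, 2 fa L, 3 gu L, 4 ma L, 5 ma: H, 6 gri L, 7 la L.
  Heavy syllables in the domain: 1, 5. The leftmost is syllable 1 (flar).
  → primary stress on syllable 1.
Suffixed `flar.fa.gu.ma.ma:.gri.la.du.re` (9 syllables):
  Weights: 1 flar H, 2 fa L, 3 gu L, 4 ma L, 5 ma: H, 6 gri L, 7 la L, 8 du L, 9 re L.
  Heavy syllables in the domain: 1, 5. The leftmost is syllable 1 (flar).
  → primary stress on syllable 1.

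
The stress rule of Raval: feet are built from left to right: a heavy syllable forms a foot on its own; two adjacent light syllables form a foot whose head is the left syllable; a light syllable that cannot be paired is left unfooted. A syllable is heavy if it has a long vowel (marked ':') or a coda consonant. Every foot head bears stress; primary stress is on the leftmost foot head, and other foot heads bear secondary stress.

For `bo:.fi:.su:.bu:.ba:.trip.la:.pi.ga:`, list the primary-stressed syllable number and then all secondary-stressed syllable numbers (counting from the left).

primary 1, secondary 2, 3, 4, 5, 6, 7, 9

Weights: 1 bo: H, 2 fi: H, 3 su: H, 4 bu: H, 5 ba: H, 6 trip H, 7 la: H, 8 pi L, 9 ga: H.
Parse left to right (heavy = foot alone; LL = one foot; stranded L unfooted): (ˈbo:) (ˈfi:) (ˈsu:) (ˈbu:) (ˈba:) (ˈtrip) (ˈla:) pi (ˈga:).
Foot heads: 1, 2, 3, 4, 5, 6, 7, 9.
Primary stress on the leftmost head = syllable 1.
Secondary stress on 2, 3, 4, 5, 6, 7, 9: ˈbo:.ˌfi:.ˌsu:.ˌbu:.ˌba:.ˌtrip.ˌla:.pi.ˌga:.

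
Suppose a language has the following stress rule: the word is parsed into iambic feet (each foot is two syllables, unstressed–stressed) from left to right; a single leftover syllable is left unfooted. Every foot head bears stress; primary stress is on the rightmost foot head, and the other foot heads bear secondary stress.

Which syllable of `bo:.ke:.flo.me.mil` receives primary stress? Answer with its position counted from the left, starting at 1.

Parse left to right into iambic (σˈσ) feet: (bo:.ˈke:) (flo.ˈme) mil. Syllable 5 is left unfooted.
Foot heads (stressed positions): 2, 4.
End Rule Rightmost: primary stress on the rightmost head = syllable 4.
Primary stress: syllable 4 → bo:.ke:.flo.ˈme.mil.

4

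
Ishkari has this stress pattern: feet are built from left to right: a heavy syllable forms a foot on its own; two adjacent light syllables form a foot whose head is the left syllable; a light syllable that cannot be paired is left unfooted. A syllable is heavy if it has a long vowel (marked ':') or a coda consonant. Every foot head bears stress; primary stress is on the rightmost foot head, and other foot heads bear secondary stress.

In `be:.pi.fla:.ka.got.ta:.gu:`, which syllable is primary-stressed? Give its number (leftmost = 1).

7

Weights: 1 be: H, 2 pi L, 3 fla: H, 4 ka L, 5 got H, 6 ta: H, 7 gu: H.
Parse left to right (heavy = foot alone; LL = one foot; stranded L unfooted): (ˈbe:) pi (ˈfla:) ka (ˈgot) (ˈta:) (ˈgu:).
Foot heads: 1, 3, 5, 6, 7.
Primary stress on the rightmost head = syllable 7.
Primary stress: syllable 7 → be:.pi.fla:.ka.got.ta:.ˈgu:.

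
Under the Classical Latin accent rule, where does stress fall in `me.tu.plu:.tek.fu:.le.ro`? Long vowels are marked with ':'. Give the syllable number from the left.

Classical Latin: stress the penult if heavy (long vowel or closed), else the antepenult.
Weights: 5 fu: H, 6 le L, 7 ro L.
The penult (syllable 6, le) is light, so stress falls on the antepenult (syllable 5, fu:).
Stress on syllable 5: me.tu.plu:.tek.ˈfu:.le.ro.

5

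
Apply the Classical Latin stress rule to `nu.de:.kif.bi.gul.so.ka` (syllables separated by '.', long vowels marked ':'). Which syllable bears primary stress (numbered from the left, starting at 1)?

Classical Latin: stress the penult if heavy (long vowel or closed), else the antepenult.
Weights: 5 gul H, 6 so L, 7 ka L.
The penult (syllable 6, so) is light, so stress falls on the antepenult (syllable 5, gul).
Stress on syllable 5: nu.de:.kif.bi.ˈgul.so.ka.

5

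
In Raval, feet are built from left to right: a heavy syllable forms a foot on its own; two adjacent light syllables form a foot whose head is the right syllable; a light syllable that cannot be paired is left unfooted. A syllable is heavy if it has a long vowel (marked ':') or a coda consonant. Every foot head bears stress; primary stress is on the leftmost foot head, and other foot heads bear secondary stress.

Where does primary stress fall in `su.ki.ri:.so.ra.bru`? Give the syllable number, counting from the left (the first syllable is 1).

Weights: 1 su L, 2 ki L, 3 ri: H, 4 so L, 5 ra L, 6 bru L.
Parse left to right (heavy = foot alone; LL = one foot; stranded L unfooted): (su.ˈki) (ˈri:) (so.ˈra) bru.
Foot heads: 2, 3, 5.
Primary stress on the leftmost head = syllable 2.
Primary stress: syllable 2 → su.ˈki.ri:.so.ra.bru.

2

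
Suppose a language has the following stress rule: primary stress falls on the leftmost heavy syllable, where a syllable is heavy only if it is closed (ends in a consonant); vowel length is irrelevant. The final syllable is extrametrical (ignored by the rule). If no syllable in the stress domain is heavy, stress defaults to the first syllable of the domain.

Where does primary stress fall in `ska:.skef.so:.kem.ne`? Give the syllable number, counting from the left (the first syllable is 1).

2

The final syllable (5, ne) is extrametrical; the stress domain is syllables 1–4.
Weights: 1 ska: L, 2 skef H, 3 so: L, 4 kem H.
Heavy syllables in the domain: 2, 4. The leftmost is syllable 2 (skef).
Primary stress: syllable 2 → ska:.ˈskef.so:.kem.ne.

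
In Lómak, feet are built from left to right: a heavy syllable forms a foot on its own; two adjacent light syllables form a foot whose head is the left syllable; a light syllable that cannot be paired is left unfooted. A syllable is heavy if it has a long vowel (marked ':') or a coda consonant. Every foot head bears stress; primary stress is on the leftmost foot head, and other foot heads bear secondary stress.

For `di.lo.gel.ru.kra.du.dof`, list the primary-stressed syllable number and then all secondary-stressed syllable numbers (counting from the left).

Weights: 1 di L, 2 lo L, 3 gel H, 4 ru L, 5 kra L, 6 du L, 7 dof H.
Parse left to right (heavy = foot alone; LL = one foot; stranded L unfooted): (ˈdi.lo) (ˈgel) (ˈru.kra) du (ˈdof).
Foot heads: 1, 3, 4, 7.
Primary stress on the leftmost head = syllable 1.
Secondary stress on 3, 4, 7: ˈdi.lo.ˌgel.ˌru.kra.du.ˌdof.

primary 1, secondary 3, 4, 7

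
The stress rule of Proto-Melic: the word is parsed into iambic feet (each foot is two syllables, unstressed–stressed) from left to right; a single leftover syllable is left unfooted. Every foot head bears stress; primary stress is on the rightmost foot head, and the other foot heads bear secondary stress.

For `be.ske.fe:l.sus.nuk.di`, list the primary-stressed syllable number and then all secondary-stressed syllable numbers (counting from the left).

Parse left to right into iambic (σˈσ) feet: (be.ˈske) (fe:l.ˈsus) (nuk.ˈdi).
Foot heads (stressed positions): 2, 4, 6.
End Rule Rightmost: primary stress on the rightmost head = syllable 6.
Secondary stress on 2, 4: be.ˌske.fe:l.ˌsus.nuk.ˈdi.

primary 6, secondary 2, 4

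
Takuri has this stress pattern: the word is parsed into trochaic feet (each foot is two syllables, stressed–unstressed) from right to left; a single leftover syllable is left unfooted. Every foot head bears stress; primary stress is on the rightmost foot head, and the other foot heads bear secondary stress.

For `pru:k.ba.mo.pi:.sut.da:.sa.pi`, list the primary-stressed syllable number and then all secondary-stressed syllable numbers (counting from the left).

primary 7, secondary 1, 3, 5

Parse right to left into trochaic (ˈσσ) feet: (ˈpru:k.ba) (ˈmo.pi:) (ˈsut.da:) (ˈsa.pi).
Foot heads (stressed positions): 1, 3, 5, 7.
End Rule Rightmost: primary stress on the rightmost head = syllable 7.
Secondary stress on 1, 3, 5: ˌpru:k.ba.ˌmo.pi:.ˌsut.da:.ˈsa.pi.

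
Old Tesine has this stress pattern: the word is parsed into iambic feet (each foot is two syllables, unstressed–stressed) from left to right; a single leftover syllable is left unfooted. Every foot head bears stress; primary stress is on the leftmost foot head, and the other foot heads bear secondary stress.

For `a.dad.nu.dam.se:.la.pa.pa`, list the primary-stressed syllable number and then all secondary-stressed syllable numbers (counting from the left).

primary 2, secondary 4, 6, 8

Parse left to right into iambic (σˈσ) feet: (a.ˈdad) (nu.ˈdam) (se:.ˈla) (pa.ˈpa).
Foot heads (stressed positions): 2, 4, 6, 8.
End Rule Leftmost: primary stress on the leftmost head = syllable 2.
Secondary stress on 4, 6, 8: a.ˈdad.nu.ˌdam.se:.ˌla.pa.ˌpa.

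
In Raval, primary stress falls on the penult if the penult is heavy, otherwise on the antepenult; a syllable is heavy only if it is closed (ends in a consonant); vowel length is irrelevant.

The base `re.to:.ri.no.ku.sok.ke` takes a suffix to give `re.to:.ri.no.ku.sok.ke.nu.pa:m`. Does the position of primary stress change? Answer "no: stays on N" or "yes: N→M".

Base `re.to:.ri.no.ku.sok.ke` (7 syllables):
  Weights: 5 ku L, 6 sok H, 7 ke L.
  The penult (syllable 6, sok) is heavy, so it takes stress.
  → primary stress on syllable 6.
Suffixed `re.to:.ri.no.ku.sok.ke.nu.pa:m` (9 syllables):
  Weights: 7 ke L, 8 nu L, 9 pa:m H.
  The penult (syllable 8, nu) is light, so stress falls on the antepenult (syllable 7, ke).
  → primary stress on syllable 7.

yes: 6→7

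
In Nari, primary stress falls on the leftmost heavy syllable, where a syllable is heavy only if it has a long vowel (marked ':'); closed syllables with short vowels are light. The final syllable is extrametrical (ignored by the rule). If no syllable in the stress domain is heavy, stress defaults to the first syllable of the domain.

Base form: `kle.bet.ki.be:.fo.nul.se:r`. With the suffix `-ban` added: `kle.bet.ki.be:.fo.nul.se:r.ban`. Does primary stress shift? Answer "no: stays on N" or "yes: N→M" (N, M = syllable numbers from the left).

Base `kle.bet.ki.be:.fo.nul.se:r` (7 syllables):
  The final syllable (7, se:r) is extrametrical; the stress domain is syllables 1–6.
  Weights: 1 kle L, 2 bet L, 3 ki L, 4 be: H, 5 fo L, 6 nul L.
  Heavy syllables in the domain: 4. The leftmost is syllable 4 (be:).
  → primary stress on syllable 4.
Suffixed `kle.bet.ki.be:.fo.nul.se:r.ban` (8 syllables):
  The final syllable (8, ban) is extrametrical; the stress domain is syllables 1–7.
  Weights: 1 kle L, 2 bet L, 3 ki L, 4 be: H, 5 fo L, 6 nul L, 7 se:r H.
  Heavy syllables in the domain: 4, 7. The leftmost is syllable 4 (be:).
  → primary stress on syllable 4.

no: stays on 4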